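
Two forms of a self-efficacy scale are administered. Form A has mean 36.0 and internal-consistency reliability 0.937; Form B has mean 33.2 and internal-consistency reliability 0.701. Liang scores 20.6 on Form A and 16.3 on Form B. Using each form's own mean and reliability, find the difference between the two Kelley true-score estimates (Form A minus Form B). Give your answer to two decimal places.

T̂_A = 0.937(20.6) + 0.063(36.0) = 21.5702
T̂_B = 0.701(16.3) + 0.299(33.2) = 21.3531
T̂_A − T̂_B = 0.2171

0.22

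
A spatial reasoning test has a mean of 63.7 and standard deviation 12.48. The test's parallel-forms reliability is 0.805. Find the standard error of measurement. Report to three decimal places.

SEM = SD · √(1 − ρ) = 12.48 × √0.195 = 12.48 × 0.4416 = 5.5110

5.511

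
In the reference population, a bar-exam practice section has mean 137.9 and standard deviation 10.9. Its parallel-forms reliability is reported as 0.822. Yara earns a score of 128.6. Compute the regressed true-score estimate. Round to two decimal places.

Regress the observed score toward the mean by the unreliability: T̂ = 0.822·128.6 + 0.178·137.9 = 105.7092 + 24.5462 = 130.255.

130.26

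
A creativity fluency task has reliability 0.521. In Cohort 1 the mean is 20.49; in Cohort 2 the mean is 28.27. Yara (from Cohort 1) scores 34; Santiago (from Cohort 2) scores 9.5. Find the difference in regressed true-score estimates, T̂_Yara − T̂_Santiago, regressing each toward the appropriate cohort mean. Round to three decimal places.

T̂_Yara = 0.521(34) + 0.479(20.49) = 27.52871
T̂_Santiago = 0.521(9.5) + 0.479(28.27) = 18.49083
Difference = 27.52871 − 18.49083 = 9.03788

9.038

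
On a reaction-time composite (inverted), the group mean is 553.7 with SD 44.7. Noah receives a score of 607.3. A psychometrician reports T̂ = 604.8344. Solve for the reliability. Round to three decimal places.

T̂ = ρX + (1 − ρ)μ  ⇒  T̂ − μ = ρ(X − μ)
ρ = (T̂ − μ)/(X − μ) = (604.8344 − 553.7) / (607.3 − 553.7) = 51.1344 / 53.6 = 0.95400

0.954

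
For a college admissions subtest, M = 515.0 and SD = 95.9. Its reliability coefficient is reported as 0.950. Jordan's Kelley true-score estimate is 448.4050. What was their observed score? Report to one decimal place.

444.9

T̂ = ρX + (1 − ρ)μ  ⇒  X = (T̂ − (1 − ρ)μ) / ρ
X = (448.4050 − 0.050 × 515.0) / 0.950 = (448.4050 − 25.7500) / 0.950 = 422.6550 / 0.950 = 444.900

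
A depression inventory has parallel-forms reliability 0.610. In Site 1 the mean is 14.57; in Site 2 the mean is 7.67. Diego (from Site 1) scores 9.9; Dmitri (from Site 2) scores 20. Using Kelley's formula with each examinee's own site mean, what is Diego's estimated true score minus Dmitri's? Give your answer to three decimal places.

T̂_Diego = 0.610(9.9) + 0.390(14.57) = 11.72130
T̂_Dmitri = 0.610(20) + 0.390(7.67) = 15.19130
Difference = 11.72130 − 15.19130 = -3.47000

-3.470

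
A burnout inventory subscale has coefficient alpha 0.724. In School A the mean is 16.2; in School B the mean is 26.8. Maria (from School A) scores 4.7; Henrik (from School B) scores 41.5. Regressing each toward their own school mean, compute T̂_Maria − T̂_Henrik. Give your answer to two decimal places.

T̂_Maria = 0.724(4.7) + 0.276(16.2) = 7.8740
T̂_Henrik = 0.724(41.5) + 0.276(26.8) = 37.4428
Difference = 7.8740 − 37.4428 = -29.5688

-29.57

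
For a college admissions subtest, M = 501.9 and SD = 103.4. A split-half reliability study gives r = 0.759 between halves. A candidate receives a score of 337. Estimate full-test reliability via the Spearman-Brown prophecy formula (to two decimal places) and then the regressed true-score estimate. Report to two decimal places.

360.09

Spearman-Brown: ρ = 2r/(1 + r) = 2(0.759)/(1 + 0.759) = 1.5180/1.759 = 0.8630 → 0.86
T̂ = ρX + (1 − ρ)μ
  = 0.86 × 337 + 0.14 × 501.9
  = 289.82 + 70.266
  = 360.086
  ≈ 360.09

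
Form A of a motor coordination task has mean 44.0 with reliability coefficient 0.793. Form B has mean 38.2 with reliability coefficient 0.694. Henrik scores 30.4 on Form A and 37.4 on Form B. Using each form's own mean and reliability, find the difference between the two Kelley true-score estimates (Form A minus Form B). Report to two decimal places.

T̂_A = 0.793(30.4) + 0.207(44.0) = 33.2152
T̂_B = 0.694(37.4) + 0.306(38.2) = 37.6448
T̂_A − T̂_B = -4.4296

-4.43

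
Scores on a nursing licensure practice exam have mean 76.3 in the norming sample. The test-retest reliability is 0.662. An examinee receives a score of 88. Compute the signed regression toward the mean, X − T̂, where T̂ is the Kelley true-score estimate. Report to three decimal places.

Regress the observed score toward the mean by the unreliability: T̂ = 0.662·88 + 0.338·76.3 = 58.256 + 25.7894 = 84.04540.
X − T̂ = 88 − 84.0454 = 3.9546 → 3.955

3.955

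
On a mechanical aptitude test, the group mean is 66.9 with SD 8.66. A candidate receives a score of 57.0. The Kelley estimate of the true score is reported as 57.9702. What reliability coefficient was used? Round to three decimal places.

0.902

T̂ = ρX + (1 − ρ)μ  ⇒  T̂ − μ = ρ(X − μ)
ρ = (T̂ − μ)/(X − μ) = (57.9702 − 66.9) / (57.0 − 66.9) = -8.9298 / -9.9 = 0.90200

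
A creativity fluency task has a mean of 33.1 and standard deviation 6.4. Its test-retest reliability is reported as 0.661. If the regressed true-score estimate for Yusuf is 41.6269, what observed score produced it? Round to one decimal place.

46.0

T̂ = ρX + (1 − ρ)μ  ⇒  X = (T̂ − (1 − ρ)μ) / ρ
X = (41.6269 − 0.339 × 33.1) / 0.661 = (41.6269 − 11.2209) / 0.661 = 30.4060 / 0.661 = 46.000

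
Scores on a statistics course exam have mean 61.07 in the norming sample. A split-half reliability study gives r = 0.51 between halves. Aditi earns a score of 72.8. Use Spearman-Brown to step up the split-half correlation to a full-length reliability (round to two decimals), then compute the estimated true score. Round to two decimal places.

Spearman-Brown: ρ = 2r/(1 + r) = 2(0.51)/(1 + 0.51) = 1.020/1.51 = 0.6755 → 0.68
T̂ = ρX + (1 − ρ)μ
  = 0.68 × 72.8 + 0.32 × 61.07
  = 49.504 + 19.5424
  = 69.046
  ≈ 69.05

69.05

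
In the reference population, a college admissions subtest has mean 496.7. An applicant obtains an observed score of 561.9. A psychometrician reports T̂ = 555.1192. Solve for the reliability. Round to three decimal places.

0.896

T̂ = ρX + (1 − ρ)μ  ⇒  T̂ − μ = ρ(X − μ)
ρ = (T̂ − μ)/(X − μ) = (555.1192 − 496.7) / (561.9 − 496.7) = 58.4192 / 65.2 = 0.89600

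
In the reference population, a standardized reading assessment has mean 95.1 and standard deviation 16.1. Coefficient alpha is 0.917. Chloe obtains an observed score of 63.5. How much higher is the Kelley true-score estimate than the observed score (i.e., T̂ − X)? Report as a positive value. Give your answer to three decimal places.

2.623

Kelley's formula gives T̂ = 0.917·63.5 + 0.083·95.1 = 58.2295 + 7.8933 = 66.12280.
T̂ − X = 66.1228 − 63.5 = 2.6228 → 2.623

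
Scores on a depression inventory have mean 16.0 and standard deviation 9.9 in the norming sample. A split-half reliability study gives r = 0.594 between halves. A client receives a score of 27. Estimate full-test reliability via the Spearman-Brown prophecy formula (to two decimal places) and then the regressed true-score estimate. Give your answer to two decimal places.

24.25

Spearman-Brown: ρ = 2r/(1 + r) = 2(0.594)/(1 + 0.594) = 1.1880/1.594 = 0.7453 → 0.75
Kelley's formula gives T̂ = 0.75·27 + 0.25·16.0 = 20.25 + 4.000 = 24.250.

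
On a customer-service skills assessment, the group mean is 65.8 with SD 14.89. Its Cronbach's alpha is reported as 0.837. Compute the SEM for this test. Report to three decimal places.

SEM = SD · √(1 − ρ) = 14.89 × √0.163 = 14.89 × 0.4037 = 6.0116

6.012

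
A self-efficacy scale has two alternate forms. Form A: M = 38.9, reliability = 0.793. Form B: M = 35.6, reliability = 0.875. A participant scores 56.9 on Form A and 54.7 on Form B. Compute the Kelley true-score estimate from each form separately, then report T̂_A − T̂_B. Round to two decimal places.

T̂_A = 0.793(56.9) + 0.207(38.9) = 53.1740
T̂_B = 0.875(54.7) + 0.125(35.6) = 52.3125
T̂_A − T̂_B = 0.8615

0.86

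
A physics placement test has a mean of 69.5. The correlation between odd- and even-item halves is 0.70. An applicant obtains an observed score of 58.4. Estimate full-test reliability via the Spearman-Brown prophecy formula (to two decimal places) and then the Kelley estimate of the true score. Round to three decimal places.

Spearman-Brown: ρ = 2r/(1 + r) = 2(0.70)/(1 + 0.70) = 1.400/1.70 = 0.8235 → 0.82
Weight the observed score by reliability and the mean by (1 − reliability): T̂ = 0.82·58.4 + 0.18·69.5 = 47.888 + 12.510 = 60.3980.

60.398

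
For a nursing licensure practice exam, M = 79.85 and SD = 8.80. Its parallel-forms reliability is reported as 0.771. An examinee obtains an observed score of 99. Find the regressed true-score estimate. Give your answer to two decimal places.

94.61

T̂ = 0.771(99) + 0.229(79.85) = 76.329 + 18.28565 = 94.615 → 94.61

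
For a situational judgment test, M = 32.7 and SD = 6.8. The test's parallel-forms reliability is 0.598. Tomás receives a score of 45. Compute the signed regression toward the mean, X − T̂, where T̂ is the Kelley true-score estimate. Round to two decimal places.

Regress the observed score toward the mean by the unreliability: T̂ = 0.598·45 + 0.402·32.7 = 26.910 + 13.1454 = 40.0554.
X − T̂ = 45 − 40.055 = 4.945 → 4.94

4.94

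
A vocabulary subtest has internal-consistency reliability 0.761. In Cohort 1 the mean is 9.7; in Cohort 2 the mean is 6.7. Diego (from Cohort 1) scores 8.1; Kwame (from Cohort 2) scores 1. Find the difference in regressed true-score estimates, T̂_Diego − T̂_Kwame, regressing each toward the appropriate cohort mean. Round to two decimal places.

T̂_Diego = 0.761(8.1) + 0.239(9.7) = 8.4824
T̂_Kwame = 0.761(1) + 0.239(6.7) = 2.3623
Difference = 8.4824 − 2.3623 = 6.1201

6.12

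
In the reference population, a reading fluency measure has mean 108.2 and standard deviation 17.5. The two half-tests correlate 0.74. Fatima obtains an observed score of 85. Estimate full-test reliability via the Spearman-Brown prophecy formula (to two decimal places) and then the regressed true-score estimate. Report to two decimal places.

88.48

Spearman-Brown: ρ = 2r/(1 + r) = 2(0.74)/(1 + 0.74) = 1.480/1.74 = 0.8506 → 0.85
T̂ = ρX + (1 − ρ)μ
  = 0.85 × 85 + 0.15 × 108.2
  = 72.25 + 16.230
  = 88.480
  ≈ 88.48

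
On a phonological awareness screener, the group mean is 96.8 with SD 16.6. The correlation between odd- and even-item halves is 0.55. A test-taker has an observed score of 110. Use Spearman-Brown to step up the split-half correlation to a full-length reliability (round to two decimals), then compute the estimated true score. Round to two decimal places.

106.17

Spearman-Brown: ρ = 2r/(1 + r) = 2(0.55)/(1 + 0.55) = 1.100/1.55 = 0.7097 → 0.71
T̂ = 0.71(110) + 0.29(96.8) = 78.10 + 28.072 = 106.172 → 106.17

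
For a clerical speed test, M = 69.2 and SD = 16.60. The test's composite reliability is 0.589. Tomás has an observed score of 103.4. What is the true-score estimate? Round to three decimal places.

T̂ = 0.589(103.4) + 0.411(69.2) = 60.9026 + 28.4412 = 89.3438 → 89.344

89.344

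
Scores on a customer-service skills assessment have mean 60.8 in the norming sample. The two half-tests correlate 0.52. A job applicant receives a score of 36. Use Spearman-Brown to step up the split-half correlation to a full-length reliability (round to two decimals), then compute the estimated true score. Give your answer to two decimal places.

Spearman-Brown: ρ = 2r/(1 + r) = 2(0.52)/(1 + 0.52) = 1.040/1.52 = 0.6842 → 0.68
T̂ = ρX + (1 − ρ)μ
  = 0.68 × 36 + 0.32 × 60.8
  = 24.48 + 19.456
  = 43.936
  ≈ 43.94

43.94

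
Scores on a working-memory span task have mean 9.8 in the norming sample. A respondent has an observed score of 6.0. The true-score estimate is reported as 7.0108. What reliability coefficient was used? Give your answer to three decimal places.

T̂ = ρX + (1 − ρ)μ  ⇒  T̂ − μ = ρ(X − μ)
ρ = (T̂ − μ)/(X − μ) = (7.0108 − 9.8) / (6.0 − 9.8) = -2.7892 / -3.8 = 0.73400

0.734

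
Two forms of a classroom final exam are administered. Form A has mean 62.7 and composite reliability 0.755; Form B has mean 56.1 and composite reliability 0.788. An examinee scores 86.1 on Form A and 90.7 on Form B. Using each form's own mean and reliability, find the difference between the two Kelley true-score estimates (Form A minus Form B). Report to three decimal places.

T̂_A = 0.755(86.1) + 0.245(62.7) = 80.36700
T̂_B = 0.788(90.7) + 0.212(56.1) = 83.36480
T̂_A − T̂_B = -2.99780

-2.998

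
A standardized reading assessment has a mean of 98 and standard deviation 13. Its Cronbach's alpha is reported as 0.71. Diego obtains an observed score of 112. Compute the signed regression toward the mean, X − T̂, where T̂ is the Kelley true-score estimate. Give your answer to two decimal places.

4.06

T̂ = 0.71(112) + 0.29(98) = 79.52 + 28.42 = 107.9400 → 107.940
X − T̂ = 112 − 107.940 = 4.060 → 4.06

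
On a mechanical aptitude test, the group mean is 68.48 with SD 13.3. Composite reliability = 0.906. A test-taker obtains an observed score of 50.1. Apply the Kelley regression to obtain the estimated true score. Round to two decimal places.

T̂ = ρX + (1 − ρ)μ
  = 0.906 × 50.1 + 0.094 × 68.48
  = 45.3906 + 6.43712
  = 51.828
  ≈ 51.83

51.83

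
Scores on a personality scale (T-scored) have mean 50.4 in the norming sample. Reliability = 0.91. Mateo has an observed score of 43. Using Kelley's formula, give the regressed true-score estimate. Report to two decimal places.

T̂ = ρX + (1 − ρ)μ
  = 0.91 × 43 + 0.09 × 50.4
  = 39.13 + 4.536
  = 43.666
  ≈ 43.67

43.67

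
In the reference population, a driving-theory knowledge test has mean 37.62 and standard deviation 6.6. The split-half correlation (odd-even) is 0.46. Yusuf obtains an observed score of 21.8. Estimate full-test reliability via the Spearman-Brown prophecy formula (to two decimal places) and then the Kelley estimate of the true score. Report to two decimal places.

27.65

Spearman-Brown: ρ = 2r/(1 + r) = 2(0.46)/(1 + 0.46) = 0.920/1.46 = 0.6301 → 0.63
Weight the observed score by reliability and the mean by (1 − reliability): T̂ = 0.63·21.8 + 0.37·37.62 = 13.734 + 13.9194 = 27.653.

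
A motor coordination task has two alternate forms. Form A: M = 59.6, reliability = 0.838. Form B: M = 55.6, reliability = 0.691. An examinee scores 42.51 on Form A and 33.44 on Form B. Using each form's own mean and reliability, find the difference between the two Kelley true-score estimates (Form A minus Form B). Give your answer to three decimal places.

T̂_A = 0.838(42.51) + 0.162(59.6) = 45.27858
T̂_B = 0.691(33.44) + 0.309(55.6) = 40.28744
T̂_A − T̂_B = 4.99114

4.991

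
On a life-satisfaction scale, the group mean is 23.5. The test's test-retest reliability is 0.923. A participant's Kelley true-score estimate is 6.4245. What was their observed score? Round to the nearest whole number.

5

T̂ = ρX + (1 − ρ)μ  ⇒  X = (T̂ − (1 − ρ)μ) / ρ
X = (6.4245 − 0.077 × 23.5) / 0.923 = (6.4245 − 1.8095) / 0.923 = 4.6150 / 0.923 = 5.00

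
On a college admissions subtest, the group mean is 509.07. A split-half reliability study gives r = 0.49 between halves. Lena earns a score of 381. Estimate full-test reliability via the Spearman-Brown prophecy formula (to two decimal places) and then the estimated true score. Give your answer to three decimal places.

Spearman-Brown: ρ = 2r/(1 + r) = 2(0.49)/(1 + 0.49) = 0.980/1.49 = 0.6577 → 0.66
T̂ = 0.66(381) + 0.34(509.07) = 251.46 + 173.0838 = 424.5438 → 424.544

424.544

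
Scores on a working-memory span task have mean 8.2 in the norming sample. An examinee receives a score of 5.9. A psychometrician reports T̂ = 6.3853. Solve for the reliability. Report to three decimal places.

0.789

T̂ = ρX + (1 − ρ)μ  ⇒  T̂ − μ = ρ(X − μ)
ρ = (T̂ − μ)/(X − μ) = (6.3853 − 8.2) / (5.9 − 8.2) = -1.8147 / -2.3 = 0.78900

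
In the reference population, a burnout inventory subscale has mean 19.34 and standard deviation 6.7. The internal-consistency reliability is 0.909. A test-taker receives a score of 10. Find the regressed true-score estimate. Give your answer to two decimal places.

T̂ = 0.909(10) + 0.091(19.34) = 9.090 + 1.75994 = 10.850 → 10.85

10.85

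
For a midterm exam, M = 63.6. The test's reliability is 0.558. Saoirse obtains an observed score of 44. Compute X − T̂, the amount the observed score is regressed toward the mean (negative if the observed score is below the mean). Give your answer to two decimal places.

Kelley's formula gives T̂ = 0.558·44 + 0.442·63.6 = 24.552 + 28.1112 = 52.6632.
X − T̂ = 44 − 52.663 = -8.663 → -8.66

-8.66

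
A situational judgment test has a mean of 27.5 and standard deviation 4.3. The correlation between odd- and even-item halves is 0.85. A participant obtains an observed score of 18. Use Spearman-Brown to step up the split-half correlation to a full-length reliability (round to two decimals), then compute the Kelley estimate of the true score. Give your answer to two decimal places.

Spearman-Brown: ρ = 2r/(1 + r) = 2(0.85)/(1 + 0.85) = 1.700/1.85 = 0.9189 → 0.92
Regress the observed score toward the mean by the unreliability: T̂ = 0.92·18 + 0.08·27.5 = 16.56 + 2.200 = 18.760.

18.76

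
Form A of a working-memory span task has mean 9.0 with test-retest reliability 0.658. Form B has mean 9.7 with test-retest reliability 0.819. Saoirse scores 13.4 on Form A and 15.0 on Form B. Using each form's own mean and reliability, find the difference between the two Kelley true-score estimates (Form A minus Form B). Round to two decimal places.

-2.15

T̂_A = 0.658(13.4) + 0.342(9.0) = 11.8952
T̂_B = 0.819(15.0) + 0.181(9.7) = 14.0407
T̂_A − T̂_B = -2.1455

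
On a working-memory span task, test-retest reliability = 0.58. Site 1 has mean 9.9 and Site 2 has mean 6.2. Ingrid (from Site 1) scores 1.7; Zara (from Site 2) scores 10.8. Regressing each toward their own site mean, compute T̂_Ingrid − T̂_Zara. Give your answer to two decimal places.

-3.72

T̂_Ingrid = 0.58(1.7) + 0.42(9.9) = 5.1440
T̂_Zara = 0.58(10.8) + 0.42(6.2) = 8.8680
Difference = 5.1440 − 8.8680 = -3.7240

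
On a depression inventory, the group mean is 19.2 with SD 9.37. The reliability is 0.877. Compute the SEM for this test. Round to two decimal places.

SEM = SD · √(1 − ρ) = 9.37 × √0.123 = 9.37 × 0.3507 = 3.286

3.29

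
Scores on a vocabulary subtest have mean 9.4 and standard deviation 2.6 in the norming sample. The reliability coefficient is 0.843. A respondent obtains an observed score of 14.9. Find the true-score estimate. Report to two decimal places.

T̂ = ρX + (1 − ρ)μ
  = 0.843 × 14.9 + 0.157 × 9.4
  = 12.5607 + 1.4758
  = 14.037
  ≈ 14.04

14.04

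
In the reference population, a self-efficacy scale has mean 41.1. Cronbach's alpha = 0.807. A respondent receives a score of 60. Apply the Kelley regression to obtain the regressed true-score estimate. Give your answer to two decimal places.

Weight the observed score by reliability and the mean by (1 − reliability): T̂ = 0.807·60 + 0.193·41.1 = 48.420 + 7.9323 = 56.352.

56.35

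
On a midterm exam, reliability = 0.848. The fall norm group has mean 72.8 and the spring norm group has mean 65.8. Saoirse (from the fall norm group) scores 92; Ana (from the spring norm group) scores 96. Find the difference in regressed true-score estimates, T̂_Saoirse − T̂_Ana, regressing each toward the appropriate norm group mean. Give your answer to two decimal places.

T̂_Saoirse = 0.848(92) + 0.152(72.8) = 89.0816
T̂_Ana = 0.848(96) + 0.152(65.8) = 91.4096
Difference = 89.0816 − 91.4096 = -2.3280

-2.33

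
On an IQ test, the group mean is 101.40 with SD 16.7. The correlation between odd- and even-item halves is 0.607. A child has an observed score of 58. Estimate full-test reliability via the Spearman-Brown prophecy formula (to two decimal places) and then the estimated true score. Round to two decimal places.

Spearman-Brown: ρ = 2r/(1 + r) = 2(0.607)/(1 + 0.607) = 1.2140/1.607 = 0.7554 → 0.76
T̂ = ρX + (1 − ρ)μ
  = 0.76 × 58 + 0.24 × 101.40
  = 44.08 + 24.3360
  = 68.416
  ≈ 68.42

68.42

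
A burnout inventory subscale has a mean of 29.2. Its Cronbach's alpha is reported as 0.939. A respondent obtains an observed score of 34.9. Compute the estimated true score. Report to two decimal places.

T̂ = ρX + (1 − ρ)μ
  = 0.939 × 34.9 + 0.061 × 29.2
  = 32.7711 + 1.7812
  = 34.552
  ≈ 34.55

34.55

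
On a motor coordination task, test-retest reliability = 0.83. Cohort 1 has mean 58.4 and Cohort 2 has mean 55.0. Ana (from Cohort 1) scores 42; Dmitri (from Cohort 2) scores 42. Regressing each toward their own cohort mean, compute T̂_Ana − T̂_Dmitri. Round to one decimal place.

0.6

T̂_Ana = 0.83(42) + 0.17(58.4) = 44.788
T̂_Dmitri = 0.83(42) + 0.17(55.0) = 44.210
Difference = 44.788 − 44.210 = 0.578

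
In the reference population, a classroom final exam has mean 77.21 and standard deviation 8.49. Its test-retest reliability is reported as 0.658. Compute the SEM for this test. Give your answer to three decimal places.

SEM = SD · √(1 − ρ) = 8.49 × √0.342 = 8.49 × 0.5848 = 4.9650

4.965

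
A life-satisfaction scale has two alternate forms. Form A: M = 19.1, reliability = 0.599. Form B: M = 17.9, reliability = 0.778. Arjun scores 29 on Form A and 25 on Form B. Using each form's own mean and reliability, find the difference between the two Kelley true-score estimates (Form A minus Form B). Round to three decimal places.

1.606

T̂_A = 0.599(29) + 0.401(19.1) = 25.03010
T̂_B = 0.778(25) + 0.222(17.9) = 23.42380
T̂_A − T̂_B = 1.60630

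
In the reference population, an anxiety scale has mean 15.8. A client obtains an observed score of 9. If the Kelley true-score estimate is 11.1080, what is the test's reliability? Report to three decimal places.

T̂ = ρX + (1 − ρ)μ  ⇒  T̂ − μ = ρ(X − μ)
ρ = (T̂ − μ)/(X − μ) = (11.1080 − 15.8) / (9 − 15.8) = -4.6920 / -6.8 = 0.69000

0.690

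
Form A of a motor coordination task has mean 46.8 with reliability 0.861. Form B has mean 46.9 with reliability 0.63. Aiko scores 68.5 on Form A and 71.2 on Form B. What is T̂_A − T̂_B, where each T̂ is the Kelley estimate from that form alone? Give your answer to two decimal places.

3.27

T̂_A = 0.861(68.5) + 0.139(46.8) = 65.4837
T̂_B = 0.63(71.2) + 0.37(46.9) = 62.2090
T̂_A − T̂_B = 3.2747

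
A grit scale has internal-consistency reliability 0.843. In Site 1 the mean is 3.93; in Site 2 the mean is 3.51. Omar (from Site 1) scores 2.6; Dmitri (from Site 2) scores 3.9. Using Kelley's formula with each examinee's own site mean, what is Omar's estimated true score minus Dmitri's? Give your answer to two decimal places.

T̂_Omar = 0.843(2.6) + 0.157(3.93) = 2.8088
T̂_Dmitri = 0.843(3.9) + 0.157(3.51) = 3.8388
Difference = 2.8088 − 3.8388 = -1.0300

-1.03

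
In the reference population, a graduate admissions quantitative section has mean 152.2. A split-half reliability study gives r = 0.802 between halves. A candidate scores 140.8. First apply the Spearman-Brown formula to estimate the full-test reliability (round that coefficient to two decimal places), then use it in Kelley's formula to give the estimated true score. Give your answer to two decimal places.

142.05

Spearman-Brown: ρ = 2r/(1 + r) = 2(0.802)/(1 + 0.802) = 1.6040/1.802 = 0.8901 → 0.89
T̂ = 0.89(140.8) + 0.11(152.2) = 125.312 + 16.742 = 142.054 → 142.05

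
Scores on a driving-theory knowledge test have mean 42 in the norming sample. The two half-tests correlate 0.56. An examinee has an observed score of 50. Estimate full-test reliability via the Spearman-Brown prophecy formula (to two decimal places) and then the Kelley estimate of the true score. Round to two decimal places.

47.76

Spearman-Brown: ρ = 2r/(1 + r) = 2(0.56)/(1 + 0.56) = 1.120/1.56 = 0.7179 → 0.72
T̂ = ρX + (1 − ρ)μ
  = 0.72 × 50 + 0.28 × 42
  = 36.00 + 11.76
  = 47.760
  ≈ 47.76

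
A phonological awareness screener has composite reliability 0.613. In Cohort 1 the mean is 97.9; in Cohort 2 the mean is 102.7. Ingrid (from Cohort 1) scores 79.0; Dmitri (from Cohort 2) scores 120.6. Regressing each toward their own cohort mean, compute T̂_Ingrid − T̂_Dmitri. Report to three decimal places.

-27.358

T̂_Ingrid = 0.613(79.0) + 0.387(97.9) = 86.31430
T̂_Dmitri = 0.613(120.6) + 0.387(102.7) = 113.67270
Difference = 86.31430 − 113.67270 = -27.35840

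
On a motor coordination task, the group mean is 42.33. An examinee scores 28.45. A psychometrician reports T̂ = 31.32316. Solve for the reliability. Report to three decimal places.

0.793

T̂ = ρX + (1 − ρ)μ  ⇒  T̂ − μ = ρ(X − μ)
ρ = (T̂ − μ)/(X − μ) = (31.32316 − 42.33) / (28.45 − 42.33) = -11.00684 / -13.88 = 0.79300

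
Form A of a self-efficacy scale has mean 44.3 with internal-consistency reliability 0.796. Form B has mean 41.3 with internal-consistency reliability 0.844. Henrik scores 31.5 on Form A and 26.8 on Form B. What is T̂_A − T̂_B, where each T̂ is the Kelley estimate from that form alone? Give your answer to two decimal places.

5.05

T̂_A = 0.796(31.5) + 0.204(44.3) = 34.1112
T̂_B = 0.844(26.8) + 0.156(41.3) = 29.0620
T̂_A − T̂_B = 5.0492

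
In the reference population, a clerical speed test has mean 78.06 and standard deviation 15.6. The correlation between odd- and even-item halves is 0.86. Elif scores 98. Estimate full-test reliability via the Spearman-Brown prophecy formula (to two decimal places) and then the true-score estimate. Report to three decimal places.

Spearman-Brown: ρ = 2r/(1 + r) = 2(0.86)/(1 + 0.86) = 1.720/1.86 = 0.9247 → 0.92
T̂ = ρX + (1 − ρ)μ
  = 0.92 × 98 + 0.08 × 78.06
  = 90.16 + 6.2448
  = 96.4048
  ≈ 96.405

96.405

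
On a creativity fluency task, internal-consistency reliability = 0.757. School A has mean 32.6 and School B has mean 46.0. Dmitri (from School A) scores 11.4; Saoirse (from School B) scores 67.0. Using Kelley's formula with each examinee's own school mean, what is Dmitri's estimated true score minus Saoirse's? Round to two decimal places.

T̂_Dmitri = 0.757(11.4) + 0.243(32.6) = 16.5516
T̂_Saoirse = 0.757(67.0) + 0.243(46.0) = 61.8970
Difference = 16.5516 − 61.8970 = -45.3454

-45.35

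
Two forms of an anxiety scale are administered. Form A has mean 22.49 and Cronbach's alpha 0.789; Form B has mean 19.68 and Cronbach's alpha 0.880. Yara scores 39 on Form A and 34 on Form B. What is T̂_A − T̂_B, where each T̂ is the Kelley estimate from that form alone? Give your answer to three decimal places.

3.235

T̂_A = 0.789(39) + 0.211(22.49) = 35.51639
T̂_B = 0.880(34) + 0.120(19.68) = 32.28160
T̂_A − T̂_B = 3.23479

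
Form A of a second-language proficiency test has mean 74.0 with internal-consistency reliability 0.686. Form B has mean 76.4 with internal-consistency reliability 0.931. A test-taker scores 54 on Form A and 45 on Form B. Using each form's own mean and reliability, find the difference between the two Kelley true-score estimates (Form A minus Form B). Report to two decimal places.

13.11

T̂_A = 0.686(54) + 0.314(74.0) = 60.2800
T̂_B = 0.931(45) + 0.069(76.4) = 47.1666
T̂_A − T̂_B = 13.1134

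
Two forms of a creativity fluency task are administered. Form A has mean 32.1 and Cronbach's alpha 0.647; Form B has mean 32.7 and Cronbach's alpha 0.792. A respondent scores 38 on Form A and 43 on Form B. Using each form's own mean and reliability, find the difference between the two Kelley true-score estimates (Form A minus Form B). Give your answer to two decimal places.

T̂_A = 0.647(38) + 0.353(32.1) = 35.9173
T̂_B = 0.792(43) + 0.208(32.7) = 40.8576
T̂_A − T̂_B = -4.9403

-4.94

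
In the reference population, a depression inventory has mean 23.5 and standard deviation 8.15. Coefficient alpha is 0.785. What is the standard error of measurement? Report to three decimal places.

3.779

SEM = SD · √(1 − ρ) = 8.15 × √0.215 = 8.15 × 0.4637 = 3.7790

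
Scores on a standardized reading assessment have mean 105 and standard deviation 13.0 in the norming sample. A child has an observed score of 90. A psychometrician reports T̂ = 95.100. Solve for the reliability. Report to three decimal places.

T̂ = ρX + (1 − ρ)μ  ⇒  T̂ − μ = ρ(X − μ)
ρ = (T̂ − μ)/(X − μ) = (95.100 − 105) / (90 − 105) = -9.900 / -15.0 = 0.66000

0.660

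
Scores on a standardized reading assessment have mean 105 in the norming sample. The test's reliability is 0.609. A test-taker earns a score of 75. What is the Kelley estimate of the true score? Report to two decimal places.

86.73

T̂ = ρX + (1 − ρ)μ
  = 0.609 × 75 + 0.391 × 105
  = 45.675 + 41.055
  = 86.730
  ≈ 86.73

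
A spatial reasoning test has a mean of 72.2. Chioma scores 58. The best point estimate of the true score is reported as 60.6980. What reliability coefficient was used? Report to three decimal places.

T̂ = ρX + (1 − ρ)μ  ⇒  T̂ − μ = ρ(X − μ)
ρ = (T̂ − μ)/(X − μ) = (60.6980 − 72.2) / (58 − 72.2) = -11.5020 / -14.2 = 0.81000

0.810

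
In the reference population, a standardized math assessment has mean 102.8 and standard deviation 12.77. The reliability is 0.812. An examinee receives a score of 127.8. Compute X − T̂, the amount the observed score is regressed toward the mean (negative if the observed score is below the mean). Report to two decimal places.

T̂ = ρX + (1 − ρ)μ
  = 0.812 × 127.8 + 0.188 × 102.8
  = 103.7736 + 19.3264
  = 123.1000
  ≈ 123.100
X − T̂ = 127.8 − 123.100 = 4.700 → 4.70

4.70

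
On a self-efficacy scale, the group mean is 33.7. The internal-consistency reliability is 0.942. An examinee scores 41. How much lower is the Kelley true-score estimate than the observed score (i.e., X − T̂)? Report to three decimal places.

0.423

T̂ = ρX + (1 − ρ)μ
  = 0.942 × 41 + 0.058 × 33.7
  = 38.622 + 1.9546
  = 40.57660
  ≈ 40.5766
X − T̂ = 41 − 40.5766 = 0.4234 → 0.423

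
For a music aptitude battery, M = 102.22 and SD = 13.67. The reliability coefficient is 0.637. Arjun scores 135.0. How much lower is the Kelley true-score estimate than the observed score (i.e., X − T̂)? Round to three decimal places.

11.899

T̂ = 0.637(135.0) + 0.363(102.22) = 85.9950 + 37.10586 = 123.10086 → 123.1009
X − T̂ = 135.0 − 123.1009 = 11.8991 → 11.899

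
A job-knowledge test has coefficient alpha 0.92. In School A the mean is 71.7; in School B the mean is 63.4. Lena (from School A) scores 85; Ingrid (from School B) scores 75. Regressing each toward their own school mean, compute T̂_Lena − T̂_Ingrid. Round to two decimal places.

9.86

T̂_Lena = 0.92(85) + 0.08(71.7) = 83.9360
T̂_Ingrid = 0.92(75) + 0.08(63.4) = 74.0720
Difference = 83.9360 − 74.0720 = 9.8640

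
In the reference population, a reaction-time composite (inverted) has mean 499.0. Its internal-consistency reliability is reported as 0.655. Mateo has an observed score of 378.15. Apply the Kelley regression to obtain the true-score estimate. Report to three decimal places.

419.843

T̂ = ρX + (1 − ρ)μ
  = 0.655 × 378.15 + 0.345 × 499.0
  = 247.68825 + 172.1550
  = 419.8432
  ≈ 419.843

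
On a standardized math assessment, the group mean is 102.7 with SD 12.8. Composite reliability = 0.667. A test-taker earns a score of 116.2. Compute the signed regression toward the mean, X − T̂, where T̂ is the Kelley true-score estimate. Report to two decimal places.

T̂ = 0.667(116.2) + 0.333(102.7) = 77.5054 + 34.1991 = 111.7045 → 111.704
X − T̂ = 116.2 − 111.704 = 4.496 → 4.50

4.50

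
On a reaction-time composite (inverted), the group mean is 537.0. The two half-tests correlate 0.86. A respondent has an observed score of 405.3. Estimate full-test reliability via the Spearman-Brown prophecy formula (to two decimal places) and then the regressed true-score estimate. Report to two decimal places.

415.84

Spearman-Brown: ρ = 2r/(1 + r) = 2(0.86)/(1 + 0.86) = 1.720/1.86 = 0.9247 → 0.92
Weight the observed score by reliability and the mean by (1 − reliability): T̂ = 0.92·405.3 + 0.08·537.0 = 372.876 + 42.960 = 415.836.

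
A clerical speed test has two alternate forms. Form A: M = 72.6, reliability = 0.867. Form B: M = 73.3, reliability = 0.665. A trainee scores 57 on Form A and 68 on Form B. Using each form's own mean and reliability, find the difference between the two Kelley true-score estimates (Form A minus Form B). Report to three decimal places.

T̂_A = 0.867(57) + 0.133(72.6) = 59.07480
T̂_B = 0.665(68) + 0.335(73.3) = 69.77550
T̂_A − T̂_B = -10.70070

-10.701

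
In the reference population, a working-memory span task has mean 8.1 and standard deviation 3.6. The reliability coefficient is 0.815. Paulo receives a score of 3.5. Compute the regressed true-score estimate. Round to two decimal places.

T̂ = 0.815(3.5) + 0.185(8.1) = 2.8525 + 1.4985 = 4.351 → 4.35

4.35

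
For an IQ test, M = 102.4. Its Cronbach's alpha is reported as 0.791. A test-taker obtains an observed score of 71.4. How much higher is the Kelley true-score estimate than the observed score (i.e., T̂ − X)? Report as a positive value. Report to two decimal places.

T̂ = ρX + (1 − ρ)μ
  = 0.791 × 71.4 + 0.209 × 102.4
  = 56.4774 + 21.4016
  = 77.8790
  ≈ 77.879
T̂ − X = 77.879 − 71.4 = 6.479 → 6.48

6.48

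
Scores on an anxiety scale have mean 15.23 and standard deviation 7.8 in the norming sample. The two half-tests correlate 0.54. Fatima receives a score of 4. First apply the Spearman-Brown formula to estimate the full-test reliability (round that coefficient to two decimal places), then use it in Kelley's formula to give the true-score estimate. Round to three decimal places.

7.369

Spearman-Brown: ρ = 2r/(1 + r) = 2(0.54)/(1 + 0.54) = 1.080/1.54 = 0.7013 → 0.70
T̂ = ρX + (1 − ρ)μ
  = 0.70 × 4 + 0.30 × 15.23
  = 2.80 + 4.5690
  = 7.3690
  ≈ 7.369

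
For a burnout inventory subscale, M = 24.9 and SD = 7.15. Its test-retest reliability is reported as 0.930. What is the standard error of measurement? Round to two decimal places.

1.89

SEM = SD · √(1 − ρ) = 7.15 × √0.070 = 7.15 × 0.2646 = 1.892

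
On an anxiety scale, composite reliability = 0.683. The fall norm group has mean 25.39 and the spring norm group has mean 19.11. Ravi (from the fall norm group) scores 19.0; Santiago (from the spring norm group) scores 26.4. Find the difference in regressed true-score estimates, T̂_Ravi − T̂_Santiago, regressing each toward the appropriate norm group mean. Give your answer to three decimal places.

-3.063

T̂_Ravi = 0.683(19.0) + 0.317(25.39) = 21.02563
T̂_Santiago = 0.683(26.4) + 0.317(19.11) = 24.08907
Difference = 21.02563 − 24.08907 = -3.06344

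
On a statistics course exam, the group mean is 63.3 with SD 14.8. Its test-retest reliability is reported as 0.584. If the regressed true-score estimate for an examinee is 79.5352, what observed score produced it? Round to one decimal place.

T̂ = ρX + (1 − ρ)μ  ⇒  X = (T̂ − (1 − ρ)μ) / ρ
X = (79.5352 − 0.416 × 63.3) / 0.584 = (79.5352 − 26.3328) / 0.584 = 53.2024 / 0.584 = 91.100

91.1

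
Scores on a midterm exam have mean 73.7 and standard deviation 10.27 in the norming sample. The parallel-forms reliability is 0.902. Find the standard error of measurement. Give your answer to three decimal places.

3.215

SEM = SD · √(1 − ρ) = 10.27 × √0.098 = 10.27 × 0.3130 = 3.2150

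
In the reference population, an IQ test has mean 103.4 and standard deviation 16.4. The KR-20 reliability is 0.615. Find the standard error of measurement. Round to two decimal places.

10.18

SEM = SD · √(1 − ρ) = 16.4 × √0.385 = 16.4 × 0.6205 = 10.176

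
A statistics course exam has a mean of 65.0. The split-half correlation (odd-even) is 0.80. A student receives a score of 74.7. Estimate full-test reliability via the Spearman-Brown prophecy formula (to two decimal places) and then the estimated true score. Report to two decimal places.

73.63

Spearman-Brown: ρ = 2r/(1 + r) = 2(0.80)/(1 + 0.80) = 1.600/1.80 = 0.8889 → 0.89
Regress the observed score toward the mean by the unreliability: T̂ = 0.89·74.7 + 0.11·65.0 = 66.483 + 7.150 = 73.633.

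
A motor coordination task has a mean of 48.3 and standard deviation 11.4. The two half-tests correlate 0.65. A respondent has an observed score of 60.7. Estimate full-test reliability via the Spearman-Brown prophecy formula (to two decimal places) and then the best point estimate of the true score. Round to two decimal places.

58.10

Spearman-Brown: ρ = 2r/(1 + r) = 2(0.65)/(1 + 0.65) = 1.300/1.65 = 0.7879 → 0.79
T̂ = 0.79(60.7) + 0.21(48.3) = 47.953 + 10.143 = 58.096 → 58.10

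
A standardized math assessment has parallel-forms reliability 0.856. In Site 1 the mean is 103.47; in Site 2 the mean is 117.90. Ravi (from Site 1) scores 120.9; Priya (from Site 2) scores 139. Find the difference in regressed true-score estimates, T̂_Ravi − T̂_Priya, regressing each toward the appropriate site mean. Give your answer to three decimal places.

-17.572

T̂_Ravi = 0.856(120.9) + 0.144(103.47) = 118.39008
T̂_Priya = 0.856(139) + 0.144(117.90) = 135.96160
Difference = 118.39008 − 135.96160 = -17.57152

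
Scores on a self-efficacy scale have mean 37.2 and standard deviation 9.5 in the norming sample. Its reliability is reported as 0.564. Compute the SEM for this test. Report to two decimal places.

SEM = SD · √(1 − ρ) = 9.5 × √0.436 = 9.5 × 0.6603 = 6.273

6.27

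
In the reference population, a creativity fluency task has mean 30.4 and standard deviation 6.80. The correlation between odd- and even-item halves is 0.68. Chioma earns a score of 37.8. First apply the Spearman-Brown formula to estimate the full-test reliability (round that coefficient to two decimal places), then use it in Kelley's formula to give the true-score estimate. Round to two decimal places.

36.39

Spearman-Brown: ρ = 2r/(1 + r) = 2(0.68)/(1 + 0.68) = 1.360/1.68 = 0.8095 → 0.81
T̂ = 0.81(37.8) + 0.19(30.4) = 30.618 + 5.776 = 36.394 → 36.39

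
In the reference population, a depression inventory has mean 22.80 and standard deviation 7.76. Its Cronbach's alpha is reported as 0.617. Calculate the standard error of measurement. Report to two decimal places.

4.80

SEM = SD · √(1 − ρ) = 7.76 × √0.383 = 7.76 × 0.6189 = 4.802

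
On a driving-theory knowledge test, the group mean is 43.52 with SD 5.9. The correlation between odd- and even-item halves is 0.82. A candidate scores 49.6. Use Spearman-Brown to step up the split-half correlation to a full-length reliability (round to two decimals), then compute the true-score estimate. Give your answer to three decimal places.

Spearman-Brown: ρ = 2r/(1 + r) = 2(0.82)/(1 + 0.82) = 1.640/1.82 = 0.9011 → 0.90
Kelley's formula gives T̂ = 0.90·49.6 + 0.10·43.52 = 44.640 + 4.3520 = 48.9920.

48.992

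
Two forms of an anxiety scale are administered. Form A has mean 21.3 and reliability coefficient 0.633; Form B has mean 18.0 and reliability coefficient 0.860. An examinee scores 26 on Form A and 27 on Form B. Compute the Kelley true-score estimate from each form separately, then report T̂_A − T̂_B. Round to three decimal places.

-1.465

T̂_A = 0.633(26) + 0.367(21.3) = 24.27510
T̂_B = 0.860(27) + 0.140(18.0) = 25.74000
T̂_A − T̂_B = -1.46490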